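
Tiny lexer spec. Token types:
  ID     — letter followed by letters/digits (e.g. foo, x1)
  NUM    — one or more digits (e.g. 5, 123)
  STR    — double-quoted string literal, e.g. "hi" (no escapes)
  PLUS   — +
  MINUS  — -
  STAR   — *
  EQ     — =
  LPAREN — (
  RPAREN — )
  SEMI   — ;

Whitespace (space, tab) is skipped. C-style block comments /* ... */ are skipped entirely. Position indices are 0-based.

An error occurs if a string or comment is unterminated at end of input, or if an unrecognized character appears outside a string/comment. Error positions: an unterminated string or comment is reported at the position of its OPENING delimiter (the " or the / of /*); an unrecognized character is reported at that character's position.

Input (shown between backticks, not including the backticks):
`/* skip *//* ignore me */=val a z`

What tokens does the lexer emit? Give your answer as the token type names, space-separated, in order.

Answer: EQ ID ID ID

Derivation:
pos=0: enter COMMENT mode (saw '/*')
exit COMMENT mode (now at pos=10)
pos=10: enter COMMENT mode (saw '/*')
exit COMMENT mode (now at pos=25)
pos=25: emit EQ '='
pos=26: emit ID 'val' (now at pos=29)
pos=30: emit ID 'a' (now at pos=31)
pos=32: emit ID 'z' (now at pos=33)
DONE. 4 tokens: [EQ, ID, ID, ID]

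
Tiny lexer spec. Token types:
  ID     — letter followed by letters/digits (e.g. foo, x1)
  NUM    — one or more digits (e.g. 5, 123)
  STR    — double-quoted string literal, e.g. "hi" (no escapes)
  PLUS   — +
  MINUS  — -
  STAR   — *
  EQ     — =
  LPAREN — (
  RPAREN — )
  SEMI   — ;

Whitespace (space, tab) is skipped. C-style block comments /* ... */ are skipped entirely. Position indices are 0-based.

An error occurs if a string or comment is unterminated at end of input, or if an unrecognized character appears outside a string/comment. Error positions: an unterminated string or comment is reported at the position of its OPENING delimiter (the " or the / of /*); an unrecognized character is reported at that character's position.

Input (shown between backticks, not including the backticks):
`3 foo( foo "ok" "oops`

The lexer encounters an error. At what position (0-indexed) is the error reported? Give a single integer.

Answer: 16

Derivation:
pos=0: emit NUM '3' (now at pos=1)
pos=2: emit ID 'foo' (now at pos=5)
pos=5: emit LPAREN '('
pos=7: emit ID 'foo' (now at pos=10)
pos=11: enter STRING mode
pos=11: emit STR "ok" (now at pos=15)
pos=16: enter STRING mode
pos=16: ERROR — unterminated string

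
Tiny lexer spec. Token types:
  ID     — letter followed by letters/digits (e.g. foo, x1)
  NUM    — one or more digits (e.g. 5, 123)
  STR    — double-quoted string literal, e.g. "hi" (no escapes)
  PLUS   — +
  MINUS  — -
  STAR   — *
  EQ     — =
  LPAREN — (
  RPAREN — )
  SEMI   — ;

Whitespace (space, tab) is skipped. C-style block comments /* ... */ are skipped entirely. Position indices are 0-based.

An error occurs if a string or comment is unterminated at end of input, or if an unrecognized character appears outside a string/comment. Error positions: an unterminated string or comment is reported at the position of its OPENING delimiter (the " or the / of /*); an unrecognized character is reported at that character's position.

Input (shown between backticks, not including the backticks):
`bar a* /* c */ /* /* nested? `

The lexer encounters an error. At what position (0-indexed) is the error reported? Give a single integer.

Answer: 15

Derivation:
pos=0: emit ID 'bar' (now at pos=3)
pos=4: emit ID 'a' (now at pos=5)
pos=5: emit STAR '*'
pos=7: enter COMMENT mode (saw '/*')
exit COMMENT mode (now at pos=14)
pos=15: enter COMMENT mode (saw '/*')
pos=15: ERROR — unterminated comment (reached EOF)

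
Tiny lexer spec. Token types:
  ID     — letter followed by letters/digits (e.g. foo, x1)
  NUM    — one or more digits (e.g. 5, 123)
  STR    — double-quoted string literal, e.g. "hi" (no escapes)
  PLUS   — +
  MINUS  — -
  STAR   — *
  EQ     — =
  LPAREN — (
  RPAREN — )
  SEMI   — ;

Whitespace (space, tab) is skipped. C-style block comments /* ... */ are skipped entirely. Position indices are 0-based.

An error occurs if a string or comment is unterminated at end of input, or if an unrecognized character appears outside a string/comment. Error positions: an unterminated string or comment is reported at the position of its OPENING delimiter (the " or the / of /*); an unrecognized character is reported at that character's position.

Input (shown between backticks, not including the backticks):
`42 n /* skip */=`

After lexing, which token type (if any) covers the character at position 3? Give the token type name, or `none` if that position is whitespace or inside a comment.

pos=0: emit NUM '42' (now at pos=2)
pos=3: emit ID 'n' (now at pos=4)
pos=5: enter COMMENT mode (saw '/*')
exit COMMENT mode (now at pos=15)
pos=15: emit EQ '='
DONE. 3 tokens: [NUM, ID, EQ]
Position 3: char is 'n' -> ID

Answer: ID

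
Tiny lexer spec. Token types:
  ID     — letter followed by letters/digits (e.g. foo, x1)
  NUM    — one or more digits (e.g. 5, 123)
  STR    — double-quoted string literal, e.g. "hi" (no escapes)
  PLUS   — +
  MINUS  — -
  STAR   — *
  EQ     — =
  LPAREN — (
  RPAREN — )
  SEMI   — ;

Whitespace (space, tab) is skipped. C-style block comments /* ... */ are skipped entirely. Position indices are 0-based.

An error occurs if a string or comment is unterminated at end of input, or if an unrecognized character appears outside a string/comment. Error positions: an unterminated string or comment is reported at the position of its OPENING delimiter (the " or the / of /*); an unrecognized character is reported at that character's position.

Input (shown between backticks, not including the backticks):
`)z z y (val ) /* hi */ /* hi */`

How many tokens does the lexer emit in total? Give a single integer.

pos=0: emit RPAREN ')'
pos=1: emit ID 'z' (now at pos=2)
pos=3: emit ID 'z' (now at pos=4)
pos=5: emit ID 'y' (now at pos=6)
pos=7: emit LPAREN '('
pos=8: emit ID 'val' (now at pos=11)
pos=12: emit RPAREN ')'
pos=14: enter COMMENT mode (saw '/*')
exit COMMENT mode (now at pos=22)
pos=23: enter COMMENT mode (saw '/*')
exit COMMENT mode (now at pos=31)
DONE. 7 tokens: [RPAREN, ID, ID, ID, LPAREN, ID, RPAREN]

Answer: 7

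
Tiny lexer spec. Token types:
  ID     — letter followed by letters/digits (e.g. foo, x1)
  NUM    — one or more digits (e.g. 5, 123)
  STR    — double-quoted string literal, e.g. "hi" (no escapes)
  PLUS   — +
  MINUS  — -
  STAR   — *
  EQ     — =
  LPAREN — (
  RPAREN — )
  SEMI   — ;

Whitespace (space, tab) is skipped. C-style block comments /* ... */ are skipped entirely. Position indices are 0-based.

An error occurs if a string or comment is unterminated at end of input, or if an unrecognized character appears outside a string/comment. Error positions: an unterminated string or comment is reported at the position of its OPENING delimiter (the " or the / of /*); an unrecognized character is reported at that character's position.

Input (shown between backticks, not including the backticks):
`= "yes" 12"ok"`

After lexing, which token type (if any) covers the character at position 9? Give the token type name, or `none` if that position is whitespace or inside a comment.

Answer: NUM

Derivation:
pos=0: emit EQ '='
pos=2: enter STRING mode
pos=2: emit STR "yes" (now at pos=7)
pos=8: emit NUM '12' (now at pos=10)
pos=10: enter STRING mode
pos=10: emit STR "ok" (now at pos=14)
DONE. 4 tokens: [EQ, STR, NUM, STR]
Position 9: char is '2' -> NUM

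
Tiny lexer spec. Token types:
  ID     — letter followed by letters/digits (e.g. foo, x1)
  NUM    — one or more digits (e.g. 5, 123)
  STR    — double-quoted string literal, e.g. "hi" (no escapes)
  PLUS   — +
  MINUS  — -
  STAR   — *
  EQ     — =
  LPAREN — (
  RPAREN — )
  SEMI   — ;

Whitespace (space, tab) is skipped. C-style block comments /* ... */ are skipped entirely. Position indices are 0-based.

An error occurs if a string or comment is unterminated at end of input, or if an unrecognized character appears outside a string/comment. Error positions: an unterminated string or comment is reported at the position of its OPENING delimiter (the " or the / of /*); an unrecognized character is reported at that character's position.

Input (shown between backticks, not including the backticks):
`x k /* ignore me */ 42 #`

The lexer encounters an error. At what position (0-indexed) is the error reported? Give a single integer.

Answer: 23

Derivation:
pos=0: emit ID 'x' (now at pos=1)
pos=2: emit ID 'k' (now at pos=3)
pos=4: enter COMMENT mode (saw '/*')
exit COMMENT mode (now at pos=19)
pos=20: emit NUM '42' (now at pos=22)
pos=23: ERROR — unrecognized char '#'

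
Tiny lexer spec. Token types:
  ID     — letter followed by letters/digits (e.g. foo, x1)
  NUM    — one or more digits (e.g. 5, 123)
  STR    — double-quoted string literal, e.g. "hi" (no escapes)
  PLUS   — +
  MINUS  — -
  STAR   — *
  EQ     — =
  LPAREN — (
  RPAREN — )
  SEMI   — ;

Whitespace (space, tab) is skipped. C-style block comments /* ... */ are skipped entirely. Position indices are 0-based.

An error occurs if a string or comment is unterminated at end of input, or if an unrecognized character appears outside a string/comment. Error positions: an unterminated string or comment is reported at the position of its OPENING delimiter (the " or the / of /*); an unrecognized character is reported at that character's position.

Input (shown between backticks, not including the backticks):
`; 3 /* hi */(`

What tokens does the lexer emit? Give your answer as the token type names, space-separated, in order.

Answer: SEMI NUM LPAREN

Derivation:
pos=0: emit SEMI ';'
pos=2: emit NUM '3' (now at pos=3)
pos=4: enter COMMENT mode (saw '/*')
exit COMMENT mode (now at pos=12)
pos=12: emit LPAREN '('
DONE. 3 tokens: [SEMI, NUM, LPAREN]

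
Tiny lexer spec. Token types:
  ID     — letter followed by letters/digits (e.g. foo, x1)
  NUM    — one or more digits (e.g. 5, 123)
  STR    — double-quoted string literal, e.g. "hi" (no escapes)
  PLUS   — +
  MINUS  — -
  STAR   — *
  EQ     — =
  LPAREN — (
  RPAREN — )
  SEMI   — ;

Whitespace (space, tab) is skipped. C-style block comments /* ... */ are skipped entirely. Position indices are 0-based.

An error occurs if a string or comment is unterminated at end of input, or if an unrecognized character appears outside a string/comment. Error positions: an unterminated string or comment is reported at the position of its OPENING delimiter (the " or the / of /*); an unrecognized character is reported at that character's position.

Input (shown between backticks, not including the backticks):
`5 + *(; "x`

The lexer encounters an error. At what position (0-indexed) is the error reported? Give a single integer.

pos=0: emit NUM '5' (now at pos=1)
pos=2: emit PLUS '+'
pos=4: emit STAR '*'
pos=5: emit LPAREN '('
pos=6: emit SEMI ';'
pos=8: enter STRING mode
pos=8: ERROR — unterminated string

Answer: 8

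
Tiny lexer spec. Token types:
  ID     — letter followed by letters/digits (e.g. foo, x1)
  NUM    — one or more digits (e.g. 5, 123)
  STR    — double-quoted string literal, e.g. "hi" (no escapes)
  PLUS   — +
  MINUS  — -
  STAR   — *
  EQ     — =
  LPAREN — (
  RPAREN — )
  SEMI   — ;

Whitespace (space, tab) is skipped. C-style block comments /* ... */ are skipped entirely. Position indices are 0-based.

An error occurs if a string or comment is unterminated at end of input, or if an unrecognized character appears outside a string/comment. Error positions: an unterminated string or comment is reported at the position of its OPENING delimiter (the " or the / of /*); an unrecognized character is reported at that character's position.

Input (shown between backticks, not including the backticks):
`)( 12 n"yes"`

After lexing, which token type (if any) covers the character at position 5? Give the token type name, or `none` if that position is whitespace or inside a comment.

Answer: none

Derivation:
pos=0: emit RPAREN ')'
pos=1: emit LPAREN '('
pos=3: emit NUM '12' (now at pos=5)
pos=6: emit ID 'n' (now at pos=7)
pos=7: enter STRING mode
pos=7: emit STR "yes" (now at pos=12)
DONE. 5 tokens: [RPAREN, LPAREN, NUM, ID, STR]
Position 5: char is ' ' -> none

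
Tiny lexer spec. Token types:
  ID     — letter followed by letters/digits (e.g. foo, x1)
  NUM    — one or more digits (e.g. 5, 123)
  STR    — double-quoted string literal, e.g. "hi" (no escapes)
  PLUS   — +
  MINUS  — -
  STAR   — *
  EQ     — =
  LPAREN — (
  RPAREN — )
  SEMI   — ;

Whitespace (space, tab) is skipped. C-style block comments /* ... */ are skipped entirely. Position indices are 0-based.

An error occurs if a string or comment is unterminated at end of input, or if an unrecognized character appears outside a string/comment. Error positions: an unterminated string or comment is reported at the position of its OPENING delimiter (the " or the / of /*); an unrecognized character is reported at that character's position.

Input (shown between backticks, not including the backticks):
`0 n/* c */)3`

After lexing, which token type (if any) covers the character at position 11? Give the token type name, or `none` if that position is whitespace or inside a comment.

Answer: NUM

Derivation:
pos=0: emit NUM '0' (now at pos=1)
pos=2: emit ID 'n' (now at pos=3)
pos=3: enter COMMENT mode (saw '/*')
exit COMMENT mode (now at pos=10)
pos=10: emit RPAREN ')'
pos=11: emit NUM '3' (now at pos=12)
DONE. 4 tokens: [NUM, ID, RPAREN, NUM]
Position 11: char is '3' -> NUM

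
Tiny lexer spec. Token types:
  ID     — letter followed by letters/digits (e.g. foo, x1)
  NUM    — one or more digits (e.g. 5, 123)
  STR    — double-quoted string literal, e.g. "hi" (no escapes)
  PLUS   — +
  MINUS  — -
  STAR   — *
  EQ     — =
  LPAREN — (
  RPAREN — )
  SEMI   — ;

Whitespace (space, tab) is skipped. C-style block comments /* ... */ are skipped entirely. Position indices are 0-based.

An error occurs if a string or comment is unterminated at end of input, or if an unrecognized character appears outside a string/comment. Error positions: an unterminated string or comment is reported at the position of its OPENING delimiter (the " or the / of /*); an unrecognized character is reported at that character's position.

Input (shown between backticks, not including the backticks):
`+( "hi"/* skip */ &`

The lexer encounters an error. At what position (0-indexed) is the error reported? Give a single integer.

Answer: 18

Derivation:
pos=0: emit PLUS '+'
pos=1: emit LPAREN '('
pos=3: enter STRING mode
pos=3: emit STR "hi" (now at pos=7)
pos=7: enter COMMENT mode (saw '/*')
exit COMMENT mode (now at pos=17)
pos=18: ERROR — unrecognized char '&'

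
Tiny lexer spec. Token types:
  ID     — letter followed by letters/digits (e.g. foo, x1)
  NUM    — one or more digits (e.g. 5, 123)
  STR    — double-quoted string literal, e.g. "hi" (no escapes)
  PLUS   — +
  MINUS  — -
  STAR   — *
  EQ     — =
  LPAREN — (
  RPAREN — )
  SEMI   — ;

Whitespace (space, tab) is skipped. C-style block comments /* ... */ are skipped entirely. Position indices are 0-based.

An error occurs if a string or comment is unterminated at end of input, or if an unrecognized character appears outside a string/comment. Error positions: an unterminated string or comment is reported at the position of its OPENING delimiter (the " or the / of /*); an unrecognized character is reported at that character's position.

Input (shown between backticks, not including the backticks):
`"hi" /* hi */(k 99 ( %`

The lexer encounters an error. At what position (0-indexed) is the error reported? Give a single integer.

Answer: 21

Derivation:
pos=0: enter STRING mode
pos=0: emit STR "hi" (now at pos=4)
pos=5: enter COMMENT mode (saw '/*')
exit COMMENT mode (now at pos=13)
pos=13: emit LPAREN '('
pos=14: emit ID 'k' (now at pos=15)
pos=16: emit NUM '99' (now at pos=18)
pos=19: emit LPAREN '('
pos=21: ERROR — unrecognized char '%'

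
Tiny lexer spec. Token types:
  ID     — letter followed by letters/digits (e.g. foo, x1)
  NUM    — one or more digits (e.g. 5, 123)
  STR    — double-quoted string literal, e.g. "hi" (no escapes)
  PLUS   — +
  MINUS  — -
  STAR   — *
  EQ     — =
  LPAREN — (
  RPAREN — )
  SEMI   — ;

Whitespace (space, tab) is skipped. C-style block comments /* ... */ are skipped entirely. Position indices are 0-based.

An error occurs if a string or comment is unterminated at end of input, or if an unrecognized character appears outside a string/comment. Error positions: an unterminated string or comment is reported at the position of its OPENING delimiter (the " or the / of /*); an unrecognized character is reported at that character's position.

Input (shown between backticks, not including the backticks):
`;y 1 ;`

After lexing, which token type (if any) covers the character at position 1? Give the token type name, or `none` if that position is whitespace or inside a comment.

pos=0: emit SEMI ';'
pos=1: emit ID 'y' (now at pos=2)
pos=3: emit NUM '1' (now at pos=4)
pos=5: emit SEMI ';'
DONE. 4 tokens: [SEMI, ID, NUM, SEMI]
Position 1: char is 'y' -> ID

Answer: ID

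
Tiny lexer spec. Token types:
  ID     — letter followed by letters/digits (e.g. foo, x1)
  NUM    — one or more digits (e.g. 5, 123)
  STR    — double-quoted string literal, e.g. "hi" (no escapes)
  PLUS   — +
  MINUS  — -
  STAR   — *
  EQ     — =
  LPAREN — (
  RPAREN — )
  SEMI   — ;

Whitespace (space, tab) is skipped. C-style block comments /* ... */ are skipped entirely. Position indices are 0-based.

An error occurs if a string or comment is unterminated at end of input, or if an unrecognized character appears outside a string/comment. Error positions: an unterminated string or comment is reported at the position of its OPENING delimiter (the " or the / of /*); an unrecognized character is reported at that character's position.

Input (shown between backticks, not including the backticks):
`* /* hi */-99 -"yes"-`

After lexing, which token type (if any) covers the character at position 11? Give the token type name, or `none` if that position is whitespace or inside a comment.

pos=0: emit STAR '*'
pos=2: enter COMMENT mode (saw '/*')
exit COMMENT mode (now at pos=10)
pos=10: emit MINUS '-'
pos=11: emit NUM '99' (now at pos=13)
pos=14: emit MINUS '-'
pos=15: enter STRING mode
pos=15: emit STR "yes" (now at pos=20)
pos=20: emit MINUS '-'
DONE. 6 tokens: [STAR, MINUS, NUM, MINUS, STR, MINUS]
Position 11: char is '9' -> NUM

Answer: NUM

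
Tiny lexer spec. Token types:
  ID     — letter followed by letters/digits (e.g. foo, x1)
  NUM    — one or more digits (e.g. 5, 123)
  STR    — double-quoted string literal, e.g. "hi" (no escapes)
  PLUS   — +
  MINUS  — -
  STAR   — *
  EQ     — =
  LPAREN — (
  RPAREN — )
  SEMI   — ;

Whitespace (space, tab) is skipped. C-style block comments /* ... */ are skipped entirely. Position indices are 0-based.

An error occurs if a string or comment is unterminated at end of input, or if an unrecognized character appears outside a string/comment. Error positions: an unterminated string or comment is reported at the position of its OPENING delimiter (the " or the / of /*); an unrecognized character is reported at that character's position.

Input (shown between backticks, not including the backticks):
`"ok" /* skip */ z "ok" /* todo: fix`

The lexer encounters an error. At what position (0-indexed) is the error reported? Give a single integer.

pos=0: enter STRING mode
pos=0: emit STR "ok" (now at pos=4)
pos=5: enter COMMENT mode (saw '/*')
exit COMMENT mode (now at pos=15)
pos=16: emit ID 'z' (now at pos=17)
pos=18: enter STRING mode
pos=18: emit STR "ok" (now at pos=22)
pos=23: enter COMMENT mode (saw '/*')
pos=23: ERROR — unterminated comment (reached EOF)

Answer: 23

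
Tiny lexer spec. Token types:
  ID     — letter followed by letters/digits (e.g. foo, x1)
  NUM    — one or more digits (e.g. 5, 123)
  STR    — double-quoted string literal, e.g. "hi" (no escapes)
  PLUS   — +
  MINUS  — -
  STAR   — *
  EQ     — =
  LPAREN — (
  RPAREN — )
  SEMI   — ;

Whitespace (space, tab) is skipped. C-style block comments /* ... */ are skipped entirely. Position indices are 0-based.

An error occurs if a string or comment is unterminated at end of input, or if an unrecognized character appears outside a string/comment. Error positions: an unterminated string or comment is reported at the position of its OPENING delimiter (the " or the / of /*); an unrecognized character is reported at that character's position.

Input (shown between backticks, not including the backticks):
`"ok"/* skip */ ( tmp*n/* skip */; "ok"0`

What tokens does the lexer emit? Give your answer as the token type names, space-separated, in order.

Answer: STR LPAREN ID STAR ID SEMI STR NUM

Derivation:
pos=0: enter STRING mode
pos=0: emit STR "ok" (now at pos=4)
pos=4: enter COMMENT mode (saw '/*')
exit COMMENT mode (now at pos=14)
pos=15: emit LPAREN '('
pos=17: emit ID 'tmp' (now at pos=20)
pos=20: emit STAR '*'
pos=21: emit ID 'n' (now at pos=22)
pos=22: enter COMMENT mode (saw '/*')
exit COMMENT mode (now at pos=32)
pos=32: emit SEMI ';'
pos=34: enter STRING mode
pos=34: emit STR "ok" (now at pos=38)
pos=38: emit NUM '0' (now at pos=39)
DONE. 8 tokens: [STR, LPAREN, ID, STAR, ID, SEMI, STR, NUM]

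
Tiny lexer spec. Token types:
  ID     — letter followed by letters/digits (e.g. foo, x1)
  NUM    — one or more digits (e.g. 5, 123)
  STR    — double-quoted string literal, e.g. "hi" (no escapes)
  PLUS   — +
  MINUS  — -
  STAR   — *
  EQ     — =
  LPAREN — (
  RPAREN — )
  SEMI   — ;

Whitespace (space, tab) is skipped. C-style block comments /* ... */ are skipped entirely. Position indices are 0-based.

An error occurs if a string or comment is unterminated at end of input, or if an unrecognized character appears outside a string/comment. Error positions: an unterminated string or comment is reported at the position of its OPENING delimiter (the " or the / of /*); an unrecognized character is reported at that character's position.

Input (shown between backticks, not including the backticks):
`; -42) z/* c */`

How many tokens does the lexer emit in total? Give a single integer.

Answer: 5

Derivation:
pos=0: emit SEMI ';'
pos=2: emit MINUS '-'
pos=3: emit NUM '42' (now at pos=5)
pos=5: emit RPAREN ')'
pos=7: emit ID 'z' (now at pos=8)
pos=8: enter COMMENT mode (saw '/*')
exit COMMENT mode (now at pos=15)
DONE. 5 tokens: [SEMI, MINUS, NUM, RPAREN, ID]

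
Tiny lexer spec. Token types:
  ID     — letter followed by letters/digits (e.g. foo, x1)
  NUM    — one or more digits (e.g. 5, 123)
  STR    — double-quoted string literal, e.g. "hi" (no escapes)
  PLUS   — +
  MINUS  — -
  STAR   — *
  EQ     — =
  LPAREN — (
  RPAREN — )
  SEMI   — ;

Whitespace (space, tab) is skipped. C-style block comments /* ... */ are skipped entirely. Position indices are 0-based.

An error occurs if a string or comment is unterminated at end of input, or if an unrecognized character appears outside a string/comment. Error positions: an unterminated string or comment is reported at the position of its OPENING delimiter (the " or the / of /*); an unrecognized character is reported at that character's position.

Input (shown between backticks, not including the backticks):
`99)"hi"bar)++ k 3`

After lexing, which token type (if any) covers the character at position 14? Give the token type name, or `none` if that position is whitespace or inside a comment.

Answer: ID

Derivation:
pos=0: emit NUM '99' (now at pos=2)
pos=2: emit RPAREN ')'
pos=3: enter STRING mode
pos=3: emit STR "hi" (now at pos=7)
pos=7: emit ID 'bar' (now at pos=10)
pos=10: emit RPAREN ')'
pos=11: emit PLUS '+'
pos=12: emit PLUS '+'
pos=14: emit ID 'k' (now at pos=15)
pos=16: emit NUM '3' (now at pos=17)
DONE. 9 tokens: [NUM, RPAREN, STR, ID, RPAREN, PLUS, PLUS, ID, NUM]
Position 14: char is 'k' -> ID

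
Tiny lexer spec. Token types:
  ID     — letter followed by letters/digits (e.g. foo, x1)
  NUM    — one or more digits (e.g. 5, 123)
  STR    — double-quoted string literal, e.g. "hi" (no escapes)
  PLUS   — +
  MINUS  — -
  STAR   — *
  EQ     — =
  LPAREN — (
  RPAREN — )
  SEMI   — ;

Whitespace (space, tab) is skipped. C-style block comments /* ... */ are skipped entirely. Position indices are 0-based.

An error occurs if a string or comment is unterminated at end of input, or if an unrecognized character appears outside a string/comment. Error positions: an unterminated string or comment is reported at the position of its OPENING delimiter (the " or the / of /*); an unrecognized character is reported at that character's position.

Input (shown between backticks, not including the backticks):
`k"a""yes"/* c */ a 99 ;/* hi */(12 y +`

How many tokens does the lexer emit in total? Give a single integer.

pos=0: emit ID 'k' (now at pos=1)
pos=1: enter STRING mode
pos=1: emit STR "a" (now at pos=4)
pos=4: enter STRING mode
pos=4: emit STR "yes" (now at pos=9)
pos=9: enter COMMENT mode (saw '/*')
exit COMMENT mode (now at pos=16)
pos=17: emit ID 'a' (now at pos=18)
pos=19: emit NUM '99' (now at pos=21)
pos=22: emit SEMI ';'
pos=23: enter COMMENT mode (saw '/*')
exit COMMENT mode (now at pos=31)
pos=31: emit LPAREN '('
pos=32: emit NUM '12' (now at pos=34)
pos=35: emit ID 'y' (now at pos=36)
pos=37: emit PLUS '+'
DONE. 10 tokens: [ID, STR, STR, ID, NUM, SEMI, LPAREN, NUM, ID, PLUS]

Answer: 10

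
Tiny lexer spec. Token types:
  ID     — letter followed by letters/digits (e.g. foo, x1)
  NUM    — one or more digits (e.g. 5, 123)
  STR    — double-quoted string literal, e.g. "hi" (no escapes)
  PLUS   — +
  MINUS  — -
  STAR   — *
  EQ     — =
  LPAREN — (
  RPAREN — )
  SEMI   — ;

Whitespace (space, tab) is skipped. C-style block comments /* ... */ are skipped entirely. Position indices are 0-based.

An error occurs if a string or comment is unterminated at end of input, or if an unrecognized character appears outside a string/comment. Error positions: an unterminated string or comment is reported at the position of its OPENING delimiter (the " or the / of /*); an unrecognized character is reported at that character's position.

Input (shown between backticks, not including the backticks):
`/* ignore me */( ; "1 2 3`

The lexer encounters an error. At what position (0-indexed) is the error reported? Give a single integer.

pos=0: enter COMMENT mode (saw '/*')
exit COMMENT mode (now at pos=15)
pos=15: emit LPAREN '('
pos=17: emit SEMI ';'
pos=19: enter STRING mode
pos=19: ERROR — unterminated string

Answer: 19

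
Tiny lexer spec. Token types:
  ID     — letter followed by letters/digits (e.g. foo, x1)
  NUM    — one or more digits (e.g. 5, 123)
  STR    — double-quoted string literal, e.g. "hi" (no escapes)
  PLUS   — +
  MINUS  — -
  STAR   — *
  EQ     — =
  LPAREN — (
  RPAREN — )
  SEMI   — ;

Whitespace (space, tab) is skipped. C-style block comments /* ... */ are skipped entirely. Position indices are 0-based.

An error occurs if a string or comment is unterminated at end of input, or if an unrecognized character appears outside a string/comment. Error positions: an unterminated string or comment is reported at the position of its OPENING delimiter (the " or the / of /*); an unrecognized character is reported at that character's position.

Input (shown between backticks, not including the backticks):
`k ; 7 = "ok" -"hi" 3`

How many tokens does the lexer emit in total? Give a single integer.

pos=0: emit ID 'k' (now at pos=1)
pos=2: emit SEMI ';'
pos=4: emit NUM '7' (now at pos=5)
pos=6: emit EQ '='
pos=8: enter STRING mode
pos=8: emit STR "ok" (now at pos=12)
pos=13: emit MINUS '-'
pos=14: enter STRING mode
pos=14: emit STR "hi" (now at pos=18)
pos=19: emit NUM '3' (now at pos=20)
DONE. 8 tokens: [ID, SEMI, NUM, EQ, STR, MINUS, STR, NUM]

Answer: 8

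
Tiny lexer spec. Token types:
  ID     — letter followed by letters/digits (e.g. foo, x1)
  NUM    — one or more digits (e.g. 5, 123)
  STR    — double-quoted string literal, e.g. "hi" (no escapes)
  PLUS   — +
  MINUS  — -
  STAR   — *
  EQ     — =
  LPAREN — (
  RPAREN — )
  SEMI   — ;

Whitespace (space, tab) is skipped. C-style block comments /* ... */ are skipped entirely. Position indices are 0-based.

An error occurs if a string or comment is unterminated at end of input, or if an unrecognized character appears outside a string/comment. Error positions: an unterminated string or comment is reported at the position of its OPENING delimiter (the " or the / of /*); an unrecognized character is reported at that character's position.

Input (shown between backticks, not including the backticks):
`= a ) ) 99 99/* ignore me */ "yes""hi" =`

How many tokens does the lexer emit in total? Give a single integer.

Answer: 9

Derivation:
pos=0: emit EQ '='
pos=2: emit ID 'a' (now at pos=3)
pos=4: emit RPAREN ')'
pos=6: emit RPAREN ')'
pos=8: emit NUM '99' (now at pos=10)
pos=11: emit NUM '99' (now at pos=13)
pos=13: enter COMMENT mode (saw '/*')
exit COMMENT mode (now at pos=28)
pos=29: enter STRING mode
pos=29: emit STR "yes" (now at pos=34)
pos=34: enter STRING mode
pos=34: emit STR "hi" (now at pos=38)
pos=39: emit EQ '='
DONE. 9 tokens: [EQ, ID, RPAREN, RPAREN, NUM, NUM, STR, STR, EQ]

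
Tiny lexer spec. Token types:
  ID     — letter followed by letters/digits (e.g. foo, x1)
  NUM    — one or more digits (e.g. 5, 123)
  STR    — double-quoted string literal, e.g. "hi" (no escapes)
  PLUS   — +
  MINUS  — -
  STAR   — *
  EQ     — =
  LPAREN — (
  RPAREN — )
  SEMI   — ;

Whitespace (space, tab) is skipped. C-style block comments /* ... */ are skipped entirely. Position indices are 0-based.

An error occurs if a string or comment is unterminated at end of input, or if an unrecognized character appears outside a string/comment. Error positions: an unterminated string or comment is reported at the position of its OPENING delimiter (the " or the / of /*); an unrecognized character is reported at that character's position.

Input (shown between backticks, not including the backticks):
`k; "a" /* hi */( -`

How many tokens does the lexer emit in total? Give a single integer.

pos=0: emit ID 'k' (now at pos=1)
pos=1: emit SEMI ';'
pos=3: enter STRING mode
pos=3: emit STR "a" (now at pos=6)
pos=7: enter COMMENT mode (saw '/*')
exit COMMENT mode (now at pos=15)
pos=15: emit LPAREN '('
pos=17: emit MINUS '-'
DONE. 5 tokens: [ID, SEMI, STR, LPAREN, MINUS]

Answer: 5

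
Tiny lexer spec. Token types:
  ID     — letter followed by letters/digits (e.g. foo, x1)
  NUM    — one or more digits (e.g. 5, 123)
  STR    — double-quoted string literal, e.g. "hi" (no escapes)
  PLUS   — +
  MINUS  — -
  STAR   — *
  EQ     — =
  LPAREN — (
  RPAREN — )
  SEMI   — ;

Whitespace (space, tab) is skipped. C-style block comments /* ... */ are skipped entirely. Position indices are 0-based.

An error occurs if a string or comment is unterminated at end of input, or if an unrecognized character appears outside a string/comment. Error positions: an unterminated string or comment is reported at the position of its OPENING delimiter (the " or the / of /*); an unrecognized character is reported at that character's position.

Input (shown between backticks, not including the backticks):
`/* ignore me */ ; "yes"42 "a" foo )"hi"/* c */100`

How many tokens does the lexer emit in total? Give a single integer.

pos=0: enter COMMENT mode (saw '/*')
exit COMMENT mode (now at pos=15)
pos=16: emit SEMI ';'
pos=18: enter STRING mode
pos=18: emit STR "yes" (now at pos=23)
pos=23: emit NUM '42' (now at pos=25)
pos=26: enter STRING mode
pos=26: emit STR "a" (now at pos=29)
pos=30: emit ID 'foo' (now at pos=33)
pos=34: emit RPAREN ')'
pos=35: enter STRING mode
pos=35: emit STR "hi" (now at pos=39)
pos=39: enter COMMENT mode (saw '/*')
exit COMMENT mode (now at pos=46)
pos=46: emit NUM '100' (now at pos=49)
DONE. 8 tokens: [SEMI, STR, NUM, STR, ID, RPAREN, STR, NUM]

Answer: 8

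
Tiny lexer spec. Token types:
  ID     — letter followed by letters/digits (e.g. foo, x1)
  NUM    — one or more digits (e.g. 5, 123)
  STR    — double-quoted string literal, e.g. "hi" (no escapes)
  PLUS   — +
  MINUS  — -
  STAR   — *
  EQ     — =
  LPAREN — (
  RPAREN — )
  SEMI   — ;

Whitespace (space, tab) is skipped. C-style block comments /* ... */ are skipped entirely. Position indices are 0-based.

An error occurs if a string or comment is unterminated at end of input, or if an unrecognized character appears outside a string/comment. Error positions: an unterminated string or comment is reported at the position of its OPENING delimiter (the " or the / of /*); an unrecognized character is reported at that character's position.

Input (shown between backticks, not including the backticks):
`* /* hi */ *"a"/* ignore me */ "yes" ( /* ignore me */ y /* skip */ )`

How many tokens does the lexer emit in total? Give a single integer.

Answer: 7

Derivation:
pos=0: emit STAR '*'
pos=2: enter COMMENT mode (saw '/*')
exit COMMENT mode (now at pos=10)
pos=11: emit STAR '*'
pos=12: enter STRING mode
pos=12: emit STR "a" (now at pos=15)
pos=15: enter COMMENT mode (saw '/*')
exit COMMENT mode (now at pos=30)
pos=31: enter STRING mode
pos=31: emit STR "yes" (now at pos=36)
pos=37: emit LPAREN '('
pos=39: enter COMMENT mode (saw '/*')
exit COMMENT mode (now at pos=54)
pos=55: emit ID 'y' (now at pos=56)
pos=57: enter COMMENT mode (saw '/*')
exit COMMENT mode (now at pos=67)
pos=68: emit RPAREN ')'
DONE. 7 tokens: [STAR, STAR, STR, STR, LPAREN, ID, RPAREN]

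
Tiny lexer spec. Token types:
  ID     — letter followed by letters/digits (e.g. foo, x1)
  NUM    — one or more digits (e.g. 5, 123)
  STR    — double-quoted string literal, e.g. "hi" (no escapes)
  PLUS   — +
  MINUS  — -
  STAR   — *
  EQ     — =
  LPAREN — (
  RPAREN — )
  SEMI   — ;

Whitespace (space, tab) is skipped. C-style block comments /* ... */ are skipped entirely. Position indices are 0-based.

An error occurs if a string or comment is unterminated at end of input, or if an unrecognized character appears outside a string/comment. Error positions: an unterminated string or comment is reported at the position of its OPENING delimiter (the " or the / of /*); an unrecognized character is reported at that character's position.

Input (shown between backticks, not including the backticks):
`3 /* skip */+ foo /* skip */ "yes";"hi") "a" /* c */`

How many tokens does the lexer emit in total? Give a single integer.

Answer: 8

Derivation:
pos=0: emit NUM '3' (now at pos=1)
pos=2: enter COMMENT mode (saw '/*')
exit COMMENT mode (now at pos=12)
pos=12: emit PLUS '+'
pos=14: emit ID 'foo' (now at pos=17)
pos=18: enter COMMENT mode (saw '/*')
exit COMMENT mode (now at pos=28)
pos=29: enter STRING mode
pos=29: emit STR "yes" (now at pos=34)
pos=34: emit SEMI ';'
pos=35: enter STRING mode
pos=35: emit STR "hi" (now at pos=39)
pos=39: emit RPAREN ')'
pos=41: enter STRING mode
pos=41: emit STR "a" (now at pos=44)
pos=45: enter COMMENT mode (saw '/*')
exit COMMENT mode (now at pos=52)
DONE. 8 tokens: [NUM, PLUS, ID, STR, SEMI, STR, RPAREN, STR]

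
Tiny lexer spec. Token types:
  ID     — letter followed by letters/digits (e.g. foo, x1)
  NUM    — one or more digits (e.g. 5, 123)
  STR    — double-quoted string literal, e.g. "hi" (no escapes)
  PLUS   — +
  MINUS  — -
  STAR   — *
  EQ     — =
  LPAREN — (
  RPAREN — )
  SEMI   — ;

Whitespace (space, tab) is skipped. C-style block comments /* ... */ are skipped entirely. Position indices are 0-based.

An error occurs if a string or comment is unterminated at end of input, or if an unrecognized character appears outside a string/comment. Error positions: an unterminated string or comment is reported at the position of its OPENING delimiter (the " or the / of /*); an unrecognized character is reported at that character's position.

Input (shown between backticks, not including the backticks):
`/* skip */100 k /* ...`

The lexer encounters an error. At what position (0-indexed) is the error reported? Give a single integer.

Answer: 16

Derivation:
pos=0: enter COMMENT mode (saw '/*')
exit COMMENT mode (now at pos=10)
pos=10: emit NUM '100' (now at pos=13)
pos=14: emit ID 'k' (now at pos=15)
pos=16: enter COMMENT mode (saw '/*')
pos=16: ERROR — unterminated comment (reached EOF)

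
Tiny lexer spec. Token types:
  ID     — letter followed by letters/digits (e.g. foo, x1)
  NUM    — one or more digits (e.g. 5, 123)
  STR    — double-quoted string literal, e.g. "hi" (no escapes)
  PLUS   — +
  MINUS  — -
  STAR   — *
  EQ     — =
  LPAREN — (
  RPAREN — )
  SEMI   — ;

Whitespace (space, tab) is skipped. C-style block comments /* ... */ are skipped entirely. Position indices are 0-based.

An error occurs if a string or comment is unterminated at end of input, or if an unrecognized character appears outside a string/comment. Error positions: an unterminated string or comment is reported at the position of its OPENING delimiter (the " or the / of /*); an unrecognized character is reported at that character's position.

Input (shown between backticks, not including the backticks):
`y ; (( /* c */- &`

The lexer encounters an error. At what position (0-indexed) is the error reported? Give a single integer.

Answer: 16

Derivation:
pos=0: emit ID 'y' (now at pos=1)
pos=2: emit SEMI ';'
pos=4: emit LPAREN '('
pos=5: emit LPAREN '('
pos=7: enter COMMENT mode (saw '/*')
exit COMMENT mode (now at pos=14)
pos=14: emit MINUS '-'
pos=16: ERROR — unrecognized char '&'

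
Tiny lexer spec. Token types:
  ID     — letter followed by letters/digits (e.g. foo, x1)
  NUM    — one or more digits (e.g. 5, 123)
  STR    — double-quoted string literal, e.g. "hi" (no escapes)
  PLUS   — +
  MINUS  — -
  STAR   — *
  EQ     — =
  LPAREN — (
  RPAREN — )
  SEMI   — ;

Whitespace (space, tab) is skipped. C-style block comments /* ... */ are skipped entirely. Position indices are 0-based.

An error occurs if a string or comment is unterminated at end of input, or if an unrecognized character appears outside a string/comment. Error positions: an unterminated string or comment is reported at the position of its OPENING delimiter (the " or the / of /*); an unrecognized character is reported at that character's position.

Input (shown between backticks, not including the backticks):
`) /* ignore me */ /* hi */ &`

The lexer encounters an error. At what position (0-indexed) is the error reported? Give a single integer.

Answer: 27

Derivation:
pos=0: emit RPAREN ')'
pos=2: enter COMMENT mode (saw '/*')
exit COMMENT mode (now at pos=17)
pos=18: enter COMMENT mode (saw '/*')
exit COMMENT mode (now at pos=26)
pos=27: ERROR — unrecognized char '&'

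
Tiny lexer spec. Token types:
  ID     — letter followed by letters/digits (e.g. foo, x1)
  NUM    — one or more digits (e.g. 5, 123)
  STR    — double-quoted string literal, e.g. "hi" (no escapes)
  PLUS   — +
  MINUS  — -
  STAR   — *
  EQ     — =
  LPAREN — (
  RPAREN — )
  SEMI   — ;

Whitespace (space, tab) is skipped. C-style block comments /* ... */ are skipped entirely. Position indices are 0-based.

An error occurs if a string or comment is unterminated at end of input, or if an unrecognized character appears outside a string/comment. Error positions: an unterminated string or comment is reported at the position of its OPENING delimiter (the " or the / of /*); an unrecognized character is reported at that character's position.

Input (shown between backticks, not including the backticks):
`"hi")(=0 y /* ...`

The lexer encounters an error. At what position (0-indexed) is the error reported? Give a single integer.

Answer: 11

Derivation:
pos=0: enter STRING mode
pos=0: emit STR "hi" (now at pos=4)
pos=4: emit RPAREN ')'
pos=5: emit LPAREN '('
pos=6: emit EQ '='
pos=7: emit NUM '0' (now at pos=8)
pos=9: emit ID 'y' (now at pos=10)
pos=11: enter COMMENT mode (saw '/*')
pos=11: ERROR — unterminated comment (reached EOF)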